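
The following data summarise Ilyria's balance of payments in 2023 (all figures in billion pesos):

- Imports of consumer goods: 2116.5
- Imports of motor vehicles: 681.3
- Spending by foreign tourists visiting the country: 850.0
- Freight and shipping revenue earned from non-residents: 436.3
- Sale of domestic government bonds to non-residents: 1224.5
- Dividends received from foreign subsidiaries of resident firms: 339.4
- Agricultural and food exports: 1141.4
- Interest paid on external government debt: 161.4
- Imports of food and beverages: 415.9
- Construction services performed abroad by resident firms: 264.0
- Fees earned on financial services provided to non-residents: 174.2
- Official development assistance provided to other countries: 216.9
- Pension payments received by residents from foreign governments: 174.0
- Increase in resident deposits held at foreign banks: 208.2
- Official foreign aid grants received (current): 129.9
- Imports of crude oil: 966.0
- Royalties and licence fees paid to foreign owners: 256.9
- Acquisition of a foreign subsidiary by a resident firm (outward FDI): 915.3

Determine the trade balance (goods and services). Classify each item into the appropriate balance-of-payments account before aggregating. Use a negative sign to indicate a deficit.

-1570.7

Goods: -415.9 - 2116.5 - 681.3 + 1141.4 - 966.0 = -3038.3
Services: 850.0 + 174.2 + 264.0 + 436.3 - 256.9 = 1467.6
Trade balance = -3038.3 + 1467.6 = -1570.7
(Excluded from the trade balance — financial account: sale of domestic government bonds to non-residents 1224.5, increase in resident deposits held at foreign banks 208.2, acquisition of a foreign subsidiary by a resident firm (outward FDI) 915.3; primary income: dividends received from foreign subsidiaries of resident firms 339.4, interest paid on external government debt 161.4; secondary income: official development assistance provided to other countries 216.9, pension payments received by residents from foreign governments 174.0, official foreign aid grants received (current) 129.9.)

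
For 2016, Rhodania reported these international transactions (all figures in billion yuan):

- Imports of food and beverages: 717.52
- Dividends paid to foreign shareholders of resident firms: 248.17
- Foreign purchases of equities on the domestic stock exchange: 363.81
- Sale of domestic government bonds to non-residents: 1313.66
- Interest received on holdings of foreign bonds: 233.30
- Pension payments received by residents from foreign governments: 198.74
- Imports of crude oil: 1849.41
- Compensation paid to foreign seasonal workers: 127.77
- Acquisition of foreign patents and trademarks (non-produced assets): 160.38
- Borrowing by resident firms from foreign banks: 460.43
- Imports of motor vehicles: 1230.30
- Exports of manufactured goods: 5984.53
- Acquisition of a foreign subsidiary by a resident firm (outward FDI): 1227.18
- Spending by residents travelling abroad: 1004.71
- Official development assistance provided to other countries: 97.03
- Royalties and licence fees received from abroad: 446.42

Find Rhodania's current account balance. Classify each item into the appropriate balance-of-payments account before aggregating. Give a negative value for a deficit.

Goods: -717.52 - 1230.30 + 5984.53 - 1849.41 = 2187.30
Services: -1004.71 + 446.42 = -558.29
Primary income: 233.30 - 127.77 - 248.17 = -142.64
Secondary income: 198.74 - 97.03 = 101.71
Current account = 2187.30 + (-558.29) + (-142.64) + 101.71 = 1588.08
(Excluded from the current account — financial account: foreign purchases of equities on the domestic stock exchange 363.81, sale of domestic government bonds to non-residents 1313.66, borrowing by resident firms from foreign banks 460.43, acquisition of a foreign subsidiary by a resident firm (outward FDI) 1227.18; capital account: acquisition of foreign patents and trademarks (non-produced assets) 160.38.)

1588.08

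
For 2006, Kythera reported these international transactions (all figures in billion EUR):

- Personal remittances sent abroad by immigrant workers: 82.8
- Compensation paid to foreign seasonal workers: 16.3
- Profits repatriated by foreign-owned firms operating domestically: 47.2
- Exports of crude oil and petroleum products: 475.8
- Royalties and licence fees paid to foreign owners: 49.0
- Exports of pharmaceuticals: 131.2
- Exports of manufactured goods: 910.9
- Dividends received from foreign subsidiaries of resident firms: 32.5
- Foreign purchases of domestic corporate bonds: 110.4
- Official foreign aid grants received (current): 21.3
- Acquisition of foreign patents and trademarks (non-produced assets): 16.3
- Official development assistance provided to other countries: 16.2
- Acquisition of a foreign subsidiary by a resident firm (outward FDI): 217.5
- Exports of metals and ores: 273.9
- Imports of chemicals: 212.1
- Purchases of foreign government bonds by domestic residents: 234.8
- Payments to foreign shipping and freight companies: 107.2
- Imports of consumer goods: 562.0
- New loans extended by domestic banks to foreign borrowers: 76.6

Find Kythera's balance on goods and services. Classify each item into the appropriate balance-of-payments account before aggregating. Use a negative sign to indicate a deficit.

Goods: -212.1 - 562.0 + 475.8 + 273.9 + 131.2 + 910.9 = 1017.7
Services: -107.2 - 49.0 = -156.2
Trade balance = 1017.7 + (-156.2) = 861.5
(Excluded from the trade balance — secondary income: personal remittances sent abroad by immigrant workers 82.8, official foreign aid grants received (current) 21.3, official development assistance provided to other countries 16.2; primary income: compensation paid to foreign seasonal workers 16.3, profits repatriated by foreign-owned firms operating domestically 47.2, dividends received from foreign subsidiaries of resident firms 32.5; financial account: foreign purchases of domestic corporate bonds 110.4, acquisition of a foreign subsidiary by a resident firm (outward FDI) 217.5, purchases of foreign government bonds by domestic residents 234.8, new loans extended by domestic banks to foreign borrowers 76.6; capital account: acquisition of foreign patents and trademarks (non-produced assets) 16.3.)

861.5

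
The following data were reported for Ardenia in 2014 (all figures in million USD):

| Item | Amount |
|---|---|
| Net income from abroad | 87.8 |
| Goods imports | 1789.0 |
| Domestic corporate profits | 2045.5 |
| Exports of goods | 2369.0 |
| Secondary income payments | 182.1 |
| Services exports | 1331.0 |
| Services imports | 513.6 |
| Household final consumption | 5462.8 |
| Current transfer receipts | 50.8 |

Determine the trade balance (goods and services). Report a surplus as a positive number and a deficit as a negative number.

Goods balance = 2369.0 - 1789.0 = 580.0
Services balance = 1331.0 - 513.6 = 817.4
Trade balance (goods + services) = 580.0 + 817.4 = 1397.4

1397.4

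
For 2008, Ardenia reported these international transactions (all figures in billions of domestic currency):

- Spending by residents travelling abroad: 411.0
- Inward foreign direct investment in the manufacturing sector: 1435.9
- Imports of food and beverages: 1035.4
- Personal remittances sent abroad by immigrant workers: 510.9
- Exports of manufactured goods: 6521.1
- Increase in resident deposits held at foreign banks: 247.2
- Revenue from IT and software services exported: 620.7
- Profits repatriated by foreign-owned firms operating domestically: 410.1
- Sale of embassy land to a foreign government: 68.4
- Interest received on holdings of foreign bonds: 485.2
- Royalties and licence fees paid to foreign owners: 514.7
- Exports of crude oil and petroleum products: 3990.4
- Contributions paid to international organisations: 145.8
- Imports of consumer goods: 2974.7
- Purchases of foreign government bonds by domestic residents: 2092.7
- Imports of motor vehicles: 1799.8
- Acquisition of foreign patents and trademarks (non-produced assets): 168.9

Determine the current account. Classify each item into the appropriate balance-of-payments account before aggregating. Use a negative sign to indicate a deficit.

3815.0

Goods: 3990.4 - 1035.4 + 6521.1 - 1799.8 - 2974.7 = 4701.6
Services: 620.7 - 411.0 - 514.7 = -305.0
Primary income: -410.1 + 485.2 = 75.1
Secondary income: -145.8 - 510.9 = -656.7
Current account = 4701.6 + (-305.0) + 75.1 + (-656.7) = 3815.0
(Excluded from the current account — financial account: inward foreign direct investment in the manufacturing sector 1435.9, increase in resident deposits held at foreign banks 247.2, purchases of foreign government bonds by domestic residents 2092.7; capital account: sale of embassy land to a foreign government 68.4, acquisition of foreign patents and trademarks (non-produced assets) 168.9.)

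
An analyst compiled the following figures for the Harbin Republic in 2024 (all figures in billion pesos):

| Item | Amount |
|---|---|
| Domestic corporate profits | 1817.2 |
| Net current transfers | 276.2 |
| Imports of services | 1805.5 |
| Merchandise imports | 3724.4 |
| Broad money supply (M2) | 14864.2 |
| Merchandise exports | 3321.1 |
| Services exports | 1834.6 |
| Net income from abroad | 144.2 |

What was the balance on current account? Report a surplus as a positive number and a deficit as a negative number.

Goods balance = 3321.1 - 3724.4 = -403.3
Services balance = 1834.6 - 1805.5 = 29.1
Trade balance (goods + services) = -403.3 + 29.1 = -374.2
Net primary income = 144.2
Net secondary income = 276.2
Current account = -374.2 + 144.2 + 276.2 = 46.2

46.2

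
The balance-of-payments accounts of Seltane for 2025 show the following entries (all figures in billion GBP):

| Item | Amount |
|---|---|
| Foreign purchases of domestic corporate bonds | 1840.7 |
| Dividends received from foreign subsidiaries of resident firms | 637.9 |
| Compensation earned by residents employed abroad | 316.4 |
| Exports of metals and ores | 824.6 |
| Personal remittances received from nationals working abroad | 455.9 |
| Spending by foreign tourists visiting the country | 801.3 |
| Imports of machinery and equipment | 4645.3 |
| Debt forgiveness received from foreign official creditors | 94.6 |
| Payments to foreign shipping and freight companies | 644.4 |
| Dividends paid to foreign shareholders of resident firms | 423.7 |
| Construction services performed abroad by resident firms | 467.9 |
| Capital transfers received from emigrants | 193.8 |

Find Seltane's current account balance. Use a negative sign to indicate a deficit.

-2209.4

Goods: 824.6 - 4645.3 = -3820.7
Services: 801.3 - 644.4 + 467.9 = 624.8
Primary income: 637.9 - 423.7 + 316.4 = 530.6
Secondary income: 455.9
Current account = (-3820.7) + 624.8 + 530.6 + 455.9 = -2209.4
(Excluded from the current account — financial account: foreign purchases of domestic corporate bonds 1840.7; capital account: debt forgiveness received from foreign official creditors 94.6, capital transfers received from emigrants 193.8.)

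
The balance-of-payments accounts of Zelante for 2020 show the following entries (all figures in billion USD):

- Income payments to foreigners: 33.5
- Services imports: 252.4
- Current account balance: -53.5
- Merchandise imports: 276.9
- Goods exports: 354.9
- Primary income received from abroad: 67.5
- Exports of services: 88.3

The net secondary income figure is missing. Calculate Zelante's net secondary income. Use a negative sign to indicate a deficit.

-1.4

Current account = goods balance + services balance + net primary income + net secondary income
Sum of the known components = -52.1
Net secondary income = CA - (known components) = -53.5 - (-52.1) = -1.4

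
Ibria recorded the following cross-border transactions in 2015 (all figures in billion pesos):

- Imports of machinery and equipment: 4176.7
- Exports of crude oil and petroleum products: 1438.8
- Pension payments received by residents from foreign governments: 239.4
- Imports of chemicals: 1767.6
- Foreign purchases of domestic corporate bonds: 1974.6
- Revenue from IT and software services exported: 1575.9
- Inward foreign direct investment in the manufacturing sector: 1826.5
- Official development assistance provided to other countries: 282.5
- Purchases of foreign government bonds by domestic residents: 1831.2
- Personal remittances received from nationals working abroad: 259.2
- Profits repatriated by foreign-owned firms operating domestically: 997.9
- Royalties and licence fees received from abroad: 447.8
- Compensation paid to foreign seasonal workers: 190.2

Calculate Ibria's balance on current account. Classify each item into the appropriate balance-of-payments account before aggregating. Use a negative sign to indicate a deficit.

Goods: -4176.7 - 1767.6 + 1438.8 = -4505.5
Services: 1575.9 + 447.8 = 2023.7
Primary income: -997.9 - 190.2 = -1188.1
Secondary income: -282.5 + 259.2 + 239.4 = 216.1
Current account = (-4505.5) + 2023.7 + (-1188.1) + 216.1 = -3453.8
(Excluded from the current account — financial account: foreign purchases of domestic corporate bonds 1974.6, inward foreign direct investment in the manufacturing sector 1826.5, purchases of foreign government bonds by domestic residents 1831.2.)

-3453.8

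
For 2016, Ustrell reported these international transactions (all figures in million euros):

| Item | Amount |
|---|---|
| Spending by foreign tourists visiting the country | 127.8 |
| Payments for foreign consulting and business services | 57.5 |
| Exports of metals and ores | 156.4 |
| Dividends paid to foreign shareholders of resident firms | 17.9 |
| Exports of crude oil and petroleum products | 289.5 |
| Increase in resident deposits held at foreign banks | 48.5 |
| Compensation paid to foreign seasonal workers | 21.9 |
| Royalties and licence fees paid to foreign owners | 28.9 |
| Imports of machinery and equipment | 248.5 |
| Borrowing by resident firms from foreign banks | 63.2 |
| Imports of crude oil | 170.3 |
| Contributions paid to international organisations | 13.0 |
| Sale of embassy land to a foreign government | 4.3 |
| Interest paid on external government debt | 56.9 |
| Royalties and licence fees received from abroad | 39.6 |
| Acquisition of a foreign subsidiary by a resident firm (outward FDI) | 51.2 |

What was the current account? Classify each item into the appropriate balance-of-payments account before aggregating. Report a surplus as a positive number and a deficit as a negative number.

-1.6

Goods: 289.5 - 248.5 - 170.3 + 156.4 = 27.1
Services: -57.5 + 39.6 + 127.8 - 28.9 = 81.0
Primary income: -17.9 - 56.9 - 21.9 = -96.7
Secondary income: -13.0
Current account = 27.1 + 81.0 + (-96.7) + (-13.0) = -1.6
(Excluded from the current account — financial account: increase in resident deposits held at foreign banks 48.5, borrowing by resident firms from foreign banks 63.2, acquisition of a foreign subsidiary by a resident firm (outward FDI) 51.2; capital account: sale of embassy land to a foreign government 4.3.)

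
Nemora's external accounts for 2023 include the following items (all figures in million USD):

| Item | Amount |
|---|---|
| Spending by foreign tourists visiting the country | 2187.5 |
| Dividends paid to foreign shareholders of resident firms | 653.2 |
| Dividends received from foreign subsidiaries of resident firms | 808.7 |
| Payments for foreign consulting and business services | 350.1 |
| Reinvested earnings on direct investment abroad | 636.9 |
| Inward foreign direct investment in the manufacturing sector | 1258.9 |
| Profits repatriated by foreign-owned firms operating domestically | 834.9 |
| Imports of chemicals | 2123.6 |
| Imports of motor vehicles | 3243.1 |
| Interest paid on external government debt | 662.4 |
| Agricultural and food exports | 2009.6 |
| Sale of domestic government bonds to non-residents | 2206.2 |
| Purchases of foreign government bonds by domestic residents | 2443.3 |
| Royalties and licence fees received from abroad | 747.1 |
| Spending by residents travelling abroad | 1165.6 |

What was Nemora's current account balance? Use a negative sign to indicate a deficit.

Goods: -3243.1 - 2123.6 + 2009.6 = -3357.1
Services: 747.1 - 1165.6 - 350.1 + 2187.5 = 1418.9
Primary income: -653.2 - 662.4 - 834.9 + 636.9 + 808.7 = -704.9
Current account = (-3357.1) + 1418.9 + (-704.9) = -2643.1
(Excluded from the current account — financial account: inward foreign direct investment in the manufacturing sector 1258.9, sale of domestic government bonds to non-residents 2206.2, purchases of foreign government bonds by domestic residents 2443.3.)

-2643.1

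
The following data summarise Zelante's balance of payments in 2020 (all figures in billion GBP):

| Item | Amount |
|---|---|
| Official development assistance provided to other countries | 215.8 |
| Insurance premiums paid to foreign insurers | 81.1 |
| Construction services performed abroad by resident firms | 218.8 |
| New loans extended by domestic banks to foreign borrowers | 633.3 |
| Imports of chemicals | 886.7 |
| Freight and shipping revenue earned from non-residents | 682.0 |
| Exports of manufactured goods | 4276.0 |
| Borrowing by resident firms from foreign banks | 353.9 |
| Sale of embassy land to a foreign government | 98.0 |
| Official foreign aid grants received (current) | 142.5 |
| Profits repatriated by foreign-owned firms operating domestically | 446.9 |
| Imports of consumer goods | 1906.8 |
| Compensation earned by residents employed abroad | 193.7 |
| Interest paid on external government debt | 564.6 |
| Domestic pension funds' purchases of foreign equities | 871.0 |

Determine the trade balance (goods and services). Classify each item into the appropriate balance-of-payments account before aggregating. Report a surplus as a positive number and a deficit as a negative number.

Goods: -886.7 - 1906.8 + 4276.0 = 1482.5
Services: -81.1 + 682.0 + 218.8 = 819.7
Trade balance = 1482.5 + 819.7 = 2302.2
(Excluded from the trade balance — secondary income: official development assistance provided to other countries 215.8, official foreign aid grants received (current) 142.5; financial account: new loans extended by domestic banks to foreign borrowers 633.3, borrowing by resident firms from foreign banks 353.9, domestic pension funds' purchases of foreign equities 871.0; capital account: sale of embassy land to a foreign government 98.0; primary income: profits repatriated by foreign-owned firms operating domestically 446.9, compensation earned by residents employed abroad 193.7, interest paid on external government debt 564.6.)

2302.2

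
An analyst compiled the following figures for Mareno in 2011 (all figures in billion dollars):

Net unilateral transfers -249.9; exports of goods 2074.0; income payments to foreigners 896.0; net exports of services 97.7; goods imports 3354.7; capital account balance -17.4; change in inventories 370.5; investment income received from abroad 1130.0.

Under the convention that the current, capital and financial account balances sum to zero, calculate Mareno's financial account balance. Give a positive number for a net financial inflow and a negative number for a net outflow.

Goods balance = 2074.0 - 3354.7 = -1280.7
Services balance = 97.7
Trade balance (goods + services) = -1280.7 + 97.7 = -1183.0
Net primary income = 1130.0 - 896.0 = 234.0
Net secondary income = -249.9
Current account = -1183.0 + 234.0 + (-249.9) = -1198.9
Financial account = -(-1198.9 + (-17.4)) = 1216.3

1216.3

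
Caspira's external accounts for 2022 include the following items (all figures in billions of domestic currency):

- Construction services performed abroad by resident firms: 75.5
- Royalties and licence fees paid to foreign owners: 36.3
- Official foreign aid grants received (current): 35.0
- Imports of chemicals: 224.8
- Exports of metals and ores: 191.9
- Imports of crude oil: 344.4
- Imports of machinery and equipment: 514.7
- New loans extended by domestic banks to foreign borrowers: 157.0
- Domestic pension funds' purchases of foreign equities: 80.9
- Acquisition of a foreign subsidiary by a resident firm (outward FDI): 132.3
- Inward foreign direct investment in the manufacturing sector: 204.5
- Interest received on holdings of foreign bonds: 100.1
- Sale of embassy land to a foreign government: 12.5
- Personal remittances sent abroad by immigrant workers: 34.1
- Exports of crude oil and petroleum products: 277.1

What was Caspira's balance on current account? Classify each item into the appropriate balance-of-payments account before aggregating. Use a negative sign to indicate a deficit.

-474.7

Goods: 277.1 - 514.7 - 344.4 - 224.8 + 191.9 = -614.9
Services: -36.3 + 75.5 = 39.2
Primary income: 100.1
Secondary income: 35.0 - 34.1 = 0.9
Current account = (-614.9) + 39.2 + 100.1 + 0.9 = -474.7
(Excluded from the current account — financial account: new loans extended by domestic banks to foreign borrowers 157.0, domestic pension funds' purchases of foreign equities 80.9, acquisition of a foreign subsidiary by a resident firm (outward FDI) 132.3, inward foreign direct investment in the manufacturing sector 204.5; capital account: sale of embassy land to a foreign government 12.5.)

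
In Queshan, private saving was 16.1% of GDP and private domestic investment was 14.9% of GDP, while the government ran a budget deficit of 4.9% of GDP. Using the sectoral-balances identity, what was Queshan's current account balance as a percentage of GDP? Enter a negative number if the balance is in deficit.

-3.7

By the sectoral-balances identity, CA = (S_private - I) + (T - G).
Private balance = 16.1 - 14.9 = 1.2
Government balance (T - G) = -4.9
CA = 1.2 + (-4.9) = -3.7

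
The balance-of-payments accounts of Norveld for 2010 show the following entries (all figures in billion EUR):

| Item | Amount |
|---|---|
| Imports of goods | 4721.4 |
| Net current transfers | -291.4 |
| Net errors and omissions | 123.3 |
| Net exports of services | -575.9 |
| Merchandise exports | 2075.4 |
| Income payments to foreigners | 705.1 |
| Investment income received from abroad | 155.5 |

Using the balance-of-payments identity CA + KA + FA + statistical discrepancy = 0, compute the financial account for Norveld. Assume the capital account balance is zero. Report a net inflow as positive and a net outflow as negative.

3939.6

Goods balance = 2075.4 - 4721.4 = -2646.0
Services balance = -575.9
Trade balance (goods + services) = -2646.0 + (-575.9) = -3221.9
Net primary income = 155.5 - 705.1 = -549.6
Net secondary income = -291.4
Current account = -3221.9 + (-549.6) + (-291.4) = -4062.9
Financial account = -(-4062.9 + 123.3) = 3939.6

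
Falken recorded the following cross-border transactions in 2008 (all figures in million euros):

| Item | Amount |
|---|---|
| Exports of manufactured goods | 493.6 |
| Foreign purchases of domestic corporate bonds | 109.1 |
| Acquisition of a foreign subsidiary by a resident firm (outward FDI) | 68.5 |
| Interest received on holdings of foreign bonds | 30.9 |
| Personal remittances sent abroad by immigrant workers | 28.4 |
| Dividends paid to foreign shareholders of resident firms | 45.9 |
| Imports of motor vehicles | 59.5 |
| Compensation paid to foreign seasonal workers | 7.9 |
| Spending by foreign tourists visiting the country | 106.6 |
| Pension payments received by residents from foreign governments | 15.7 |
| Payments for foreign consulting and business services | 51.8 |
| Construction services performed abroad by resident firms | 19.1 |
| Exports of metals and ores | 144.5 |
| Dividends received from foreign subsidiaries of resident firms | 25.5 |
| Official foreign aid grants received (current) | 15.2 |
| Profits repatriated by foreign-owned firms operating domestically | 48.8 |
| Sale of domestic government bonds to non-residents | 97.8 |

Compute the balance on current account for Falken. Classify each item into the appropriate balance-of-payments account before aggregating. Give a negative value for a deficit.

Goods: 493.6 - 59.5 + 144.5 = 578.6
Services: -51.8 + 106.6 + 19.1 = 73.9
Primary income: 30.9 - 45.9 + 25.5 - 48.8 - 7.9 = -46.2
Secondary income: -28.4 + 15.7 + 15.2 = 2.5
Current account = 578.6 + 73.9 + (-46.2) + 2.5 = 608.8
(Excluded from the current account — financial account: foreign purchases of domestic corporate bonds 109.1, acquisition of a foreign subsidiary by a resident firm (outward FDI) 68.5, sale of domestic government bonds to non-residents 97.8.)

608.8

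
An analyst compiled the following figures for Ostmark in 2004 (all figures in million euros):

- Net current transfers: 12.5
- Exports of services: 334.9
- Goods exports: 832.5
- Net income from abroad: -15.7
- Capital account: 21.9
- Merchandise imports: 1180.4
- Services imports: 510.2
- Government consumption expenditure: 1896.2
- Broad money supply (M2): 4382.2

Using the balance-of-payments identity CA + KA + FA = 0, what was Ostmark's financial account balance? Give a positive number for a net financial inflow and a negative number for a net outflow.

504.5

Goods balance = 832.5 - 1180.4 = -347.9
Services balance = 334.9 - 510.2 = -175.3
Trade balance (goods + services) = -347.9 + (-175.3) = -523.2
Net primary income = -15.7
Net secondary income = 12.5
Current account = -523.2 + (-15.7) + 12.5 = -526.4
Financial account = -(-526.4 + 21.9) = 504.5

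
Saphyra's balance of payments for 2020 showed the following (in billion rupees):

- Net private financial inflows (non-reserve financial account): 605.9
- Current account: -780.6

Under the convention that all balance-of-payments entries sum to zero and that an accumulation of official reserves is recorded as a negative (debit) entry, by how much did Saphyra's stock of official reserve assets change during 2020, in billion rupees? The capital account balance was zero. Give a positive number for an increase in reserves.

Official reserve transactions balance = -((-780.6) + 605.9) = 174.7
An accumulation of reserves is recorded as a debit (negative entry), so the change in the stock of reserves is the negative of that balance.
Change in official reserves = -(174.7) = -174.7

-174.7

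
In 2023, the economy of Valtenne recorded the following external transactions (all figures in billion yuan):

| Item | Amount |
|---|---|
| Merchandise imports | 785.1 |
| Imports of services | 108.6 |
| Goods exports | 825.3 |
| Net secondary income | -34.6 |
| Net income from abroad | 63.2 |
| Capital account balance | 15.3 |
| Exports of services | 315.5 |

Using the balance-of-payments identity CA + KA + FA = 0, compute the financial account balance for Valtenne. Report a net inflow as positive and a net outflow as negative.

-291.0

Goods balance = 825.3 - 785.1 = 40.2
Services balance = 315.5 - 108.6 = 206.9
Trade balance (goods + services) = 40.2 + 206.9 = 247.1
Net primary income = 63.2
Net secondary income = -34.6
Current account = 247.1 + 63.2 + (-34.6) = 275.7
Financial account = -(275.7 + 15.3) = -291.0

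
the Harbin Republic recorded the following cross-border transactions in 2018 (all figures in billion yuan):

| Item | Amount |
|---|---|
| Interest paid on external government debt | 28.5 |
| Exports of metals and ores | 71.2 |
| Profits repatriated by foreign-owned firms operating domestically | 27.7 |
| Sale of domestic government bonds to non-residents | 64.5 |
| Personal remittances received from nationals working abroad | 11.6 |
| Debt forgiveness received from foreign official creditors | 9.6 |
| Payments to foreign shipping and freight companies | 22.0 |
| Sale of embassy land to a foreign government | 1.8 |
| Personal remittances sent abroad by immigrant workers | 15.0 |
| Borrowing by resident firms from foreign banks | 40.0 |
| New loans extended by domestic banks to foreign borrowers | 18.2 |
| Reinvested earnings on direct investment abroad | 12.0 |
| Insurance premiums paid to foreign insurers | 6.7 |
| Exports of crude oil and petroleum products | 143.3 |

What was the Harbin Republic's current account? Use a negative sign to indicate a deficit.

Goods: 71.2 + 143.3 = 214.5
Services: -6.7 - 22.0 = -28.7
Primary income: 12.0 - 28.5 - 27.7 = -44.2
Secondary income: 11.6 - 15.0 = -3.4
Current account = 214.5 + (-28.7) + (-44.2) + (-3.4) = 138.2
(Excluded from the current account — financial account: sale of domestic government bonds to non-residents 64.5, borrowing by resident firms from foreign banks 40.0, new loans extended by domestic banks to foreign borrowers 18.2; capital account: debt forgiveness received from foreign official creditors 9.6, sale of embassy land to a foreign government 1.8.)

138.2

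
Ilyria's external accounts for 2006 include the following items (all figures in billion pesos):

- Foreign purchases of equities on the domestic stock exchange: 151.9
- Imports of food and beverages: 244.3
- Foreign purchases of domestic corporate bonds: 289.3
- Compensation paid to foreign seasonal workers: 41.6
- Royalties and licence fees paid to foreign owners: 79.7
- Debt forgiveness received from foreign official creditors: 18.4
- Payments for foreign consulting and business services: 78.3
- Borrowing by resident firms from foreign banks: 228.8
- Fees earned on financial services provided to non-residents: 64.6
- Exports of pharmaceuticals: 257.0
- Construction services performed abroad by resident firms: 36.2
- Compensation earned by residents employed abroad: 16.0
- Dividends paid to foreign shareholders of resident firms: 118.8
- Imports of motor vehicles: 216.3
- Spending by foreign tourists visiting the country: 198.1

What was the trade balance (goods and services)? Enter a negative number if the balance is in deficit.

Goods: -244.3 + 257.0 - 216.3 = -203.6
Services: 64.6 - 78.3 + 198.1 - 79.7 + 36.2 = 140.9
Trade balance = -203.6 + 140.9 = -62.7
(Excluded from the trade balance — financial account: foreign purchases of equities on the domestic stock exchange 151.9, foreign purchases of domestic corporate bonds 289.3, borrowing by resident firms from foreign banks 228.8; primary income: compensation paid to foreign seasonal workers 41.6, compensation earned by residents employed abroad 16.0, dividends paid to foreign shareholders of resident firms 118.8; capital account: debt forgiveness received from foreign official creditors 18.4.)

-62.7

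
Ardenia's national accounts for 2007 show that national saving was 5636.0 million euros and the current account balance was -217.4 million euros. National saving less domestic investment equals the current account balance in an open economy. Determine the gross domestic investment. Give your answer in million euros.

I = S - CA = 5636.0 - (-217.4) = 5853.4

5853.4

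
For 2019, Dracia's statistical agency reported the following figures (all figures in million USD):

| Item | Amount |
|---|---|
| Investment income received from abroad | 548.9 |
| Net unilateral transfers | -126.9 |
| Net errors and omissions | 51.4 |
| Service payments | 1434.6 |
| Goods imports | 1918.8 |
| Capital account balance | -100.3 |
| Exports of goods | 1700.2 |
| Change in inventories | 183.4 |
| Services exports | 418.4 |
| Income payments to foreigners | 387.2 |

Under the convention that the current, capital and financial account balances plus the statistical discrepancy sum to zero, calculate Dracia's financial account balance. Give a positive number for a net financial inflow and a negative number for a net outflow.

Goods balance = 1700.2 - 1918.8 = -218.6
Services balance = 418.4 - 1434.6 = -1016.2
Trade balance (goods + services) = -218.6 + (-1016.2) = -1234.8
Net primary income = 548.9 - 387.2 = 161.7
Net secondary income = -126.9
Current account = -1234.8 + 161.7 + (-126.9) = -1200.0
Financial account = -(-1200.0 + (-100.3) + 51.4) = 1248.9

1248.9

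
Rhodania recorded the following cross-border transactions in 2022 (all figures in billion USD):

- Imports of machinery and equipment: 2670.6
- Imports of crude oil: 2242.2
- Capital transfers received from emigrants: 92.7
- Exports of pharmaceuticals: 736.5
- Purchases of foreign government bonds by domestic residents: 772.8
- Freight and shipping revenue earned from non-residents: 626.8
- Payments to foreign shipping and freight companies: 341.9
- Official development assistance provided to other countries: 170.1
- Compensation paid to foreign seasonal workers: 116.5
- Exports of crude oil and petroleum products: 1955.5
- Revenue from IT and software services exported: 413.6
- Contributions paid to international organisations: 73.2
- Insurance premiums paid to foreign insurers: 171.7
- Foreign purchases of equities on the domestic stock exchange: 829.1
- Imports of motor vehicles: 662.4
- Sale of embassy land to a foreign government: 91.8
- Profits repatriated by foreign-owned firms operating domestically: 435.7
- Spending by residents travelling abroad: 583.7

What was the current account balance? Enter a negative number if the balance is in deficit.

Goods: 1955.5 - 2670.6 - 662.4 - 2242.2 + 736.5 = -2883.2
Services: -341.9 - 583.7 + 626.8 - 171.7 + 413.6 = -56.9
Primary income: -116.5 - 435.7 = -552.2
Secondary income: -73.2 - 170.1 = -243.3
Current account = (-2883.2) + (-56.9) + (-552.2) + (-243.3) = -3735.6
(Excluded from the current account — capital account: capital transfers received from emigrants 92.7, sale of embassy land to a foreign government 91.8; financial account: purchases of foreign government bonds by domestic residents 772.8, foreign purchases of equities on the domestic stock exchange 829.1.)

-3735.6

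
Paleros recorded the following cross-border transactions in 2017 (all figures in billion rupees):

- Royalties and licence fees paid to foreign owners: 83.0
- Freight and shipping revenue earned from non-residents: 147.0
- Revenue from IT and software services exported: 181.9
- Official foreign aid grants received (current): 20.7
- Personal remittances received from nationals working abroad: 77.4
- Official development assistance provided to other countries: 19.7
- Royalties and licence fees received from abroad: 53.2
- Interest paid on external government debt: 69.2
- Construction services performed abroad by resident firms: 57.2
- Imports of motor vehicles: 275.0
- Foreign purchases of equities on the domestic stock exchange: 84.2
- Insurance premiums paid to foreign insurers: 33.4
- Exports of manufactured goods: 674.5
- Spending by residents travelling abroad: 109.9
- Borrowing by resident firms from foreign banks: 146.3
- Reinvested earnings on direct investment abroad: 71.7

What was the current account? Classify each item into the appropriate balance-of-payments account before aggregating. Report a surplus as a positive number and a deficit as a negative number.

693.4

Goods: 674.5 - 275.0 = 399.5
Services: 147.0 - 33.4 - 83.0 + 57.2 + 53.2 - 109.9 + 181.9 = 213.0
Primary income: -69.2 + 71.7 = 2.5
Secondary income: 20.7 - 19.7 + 77.4 = 78.4
Current account = 399.5 + 213.0 + 2.5 + 78.4 = 693.4
(Excluded from the current account — financial account: foreign purchases of equities on the domestic stock exchange 84.2, borrowing by resident firms from foreign banks 146.3.)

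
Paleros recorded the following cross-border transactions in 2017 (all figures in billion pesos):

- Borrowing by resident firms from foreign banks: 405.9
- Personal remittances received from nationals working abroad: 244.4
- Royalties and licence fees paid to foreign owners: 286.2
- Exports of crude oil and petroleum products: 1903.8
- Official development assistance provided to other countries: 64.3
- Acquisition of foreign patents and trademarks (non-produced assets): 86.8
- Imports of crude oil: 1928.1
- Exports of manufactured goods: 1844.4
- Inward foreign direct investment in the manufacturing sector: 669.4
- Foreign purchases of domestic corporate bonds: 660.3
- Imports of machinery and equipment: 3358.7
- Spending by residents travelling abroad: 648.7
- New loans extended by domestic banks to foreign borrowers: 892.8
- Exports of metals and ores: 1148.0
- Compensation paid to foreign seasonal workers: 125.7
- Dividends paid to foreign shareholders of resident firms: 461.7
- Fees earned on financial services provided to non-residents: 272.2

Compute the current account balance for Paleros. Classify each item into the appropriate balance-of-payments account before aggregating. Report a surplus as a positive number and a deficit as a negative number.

Goods: 1903.8 + 1148.0 - 1928.1 + 1844.4 - 3358.7 = -390.6
Services: -648.7 - 286.2 + 272.2 = -662.7
Primary income: -461.7 - 125.7 = -587.4
Secondary income: 244.4 - 64.3 = 180.1
Current account = (-390.6) + (-662.7) + (-587.4) + 180.1 = -1460.6
(Excluded from the current account — financial account: borrowing by resident firms from foreign banks 405.9, inward foreign direct investment in the manufacturing sector 669.4, foreign purchases of domestic corporate bonds 660.3, new loans extended by domestic banks to foreign borrowers 892.8; capital account: acquisition of foreign patents and trademarks (non-produced assets) 86.8.)

-1460.6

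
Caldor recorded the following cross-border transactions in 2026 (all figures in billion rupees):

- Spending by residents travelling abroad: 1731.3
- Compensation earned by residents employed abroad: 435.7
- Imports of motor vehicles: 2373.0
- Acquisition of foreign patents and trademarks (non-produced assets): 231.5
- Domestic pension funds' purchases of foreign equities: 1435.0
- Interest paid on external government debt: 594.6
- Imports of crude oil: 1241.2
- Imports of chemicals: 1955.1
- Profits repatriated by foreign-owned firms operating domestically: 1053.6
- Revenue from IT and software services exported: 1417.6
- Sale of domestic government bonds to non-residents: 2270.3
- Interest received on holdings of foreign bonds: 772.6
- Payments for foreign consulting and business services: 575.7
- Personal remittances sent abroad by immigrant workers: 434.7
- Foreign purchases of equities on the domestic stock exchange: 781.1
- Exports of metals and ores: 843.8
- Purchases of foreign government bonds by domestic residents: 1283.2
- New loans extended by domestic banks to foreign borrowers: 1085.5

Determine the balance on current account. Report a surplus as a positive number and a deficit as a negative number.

-6489.5

Goods: 843.8 - 2373.0 - 1241.2 - 1955.1 = -4725.5
Services: 1417.6 - 575.7 - 1731.3 = -889.4
Primary income: -1053.6 + 435.7 - 594.6 + 772.6 = -439.9
Secondary income: -434.7
Current account = (-4725.5) + (-889.4) + (-439.9) + (-434.7) = -6489.5
(Excluded from the current account — capital account: acquisition of foreign patents and trademarks (non-produced assets) 231.5; financial account: domestic pension funds' purchases of foreign equities 1435.0, sale of domestic government bonds to non-residents 2270.3, foreign purchases of equities on the domestic stock exchange 781.1, purchases of foreign government bonds by domestic residents 1283.2, new loans extended by domestic banks to foreign borrowers 1085.5.)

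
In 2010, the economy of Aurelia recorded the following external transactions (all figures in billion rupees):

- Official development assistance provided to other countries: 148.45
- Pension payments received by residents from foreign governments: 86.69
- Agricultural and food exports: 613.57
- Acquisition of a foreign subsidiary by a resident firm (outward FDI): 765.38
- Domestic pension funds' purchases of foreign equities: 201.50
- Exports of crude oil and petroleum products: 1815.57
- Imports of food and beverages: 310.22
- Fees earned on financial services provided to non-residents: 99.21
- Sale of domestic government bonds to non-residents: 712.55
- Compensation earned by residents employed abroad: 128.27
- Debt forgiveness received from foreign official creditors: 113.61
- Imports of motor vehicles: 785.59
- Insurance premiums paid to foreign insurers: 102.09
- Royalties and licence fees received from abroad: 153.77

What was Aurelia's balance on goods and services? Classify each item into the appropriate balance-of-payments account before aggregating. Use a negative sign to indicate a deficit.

Goods: -785.59 - 310.22 + 613.57 + 1815.57 = 1333.33
Services: 153.77 - 102.09 + 99.21 = 150.89
Trade balance = 1333.33 + 150.89 = 1484.22
(Excluded from the trade balance — secondary income: official development assistance provided to other countries 148.45, pension payments received by residents from foreign governments 86.69; financial account: acquisition of a foreign subsidiary by a resident firm (outward FDI) 765.38, domestic pension funds' purchases of foreign equities 201.50, sale of domestic government bonds to non-residents 712.55; primary income: compensation earned by residents employed abroad 128.27; capital account: debt forgiveness received from foreign official creditors 113.61.)

1484.22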